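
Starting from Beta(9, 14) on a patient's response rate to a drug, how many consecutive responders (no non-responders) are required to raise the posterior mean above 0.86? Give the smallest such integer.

After k responders and 0 non-responders the posterior is Beta(9+k, 14), with mean (9+k)/(9+14+k).
Set (9+k)/(23+k) > 0.86 and solve: k > (0.86·23 − 9)/(1 − 0.86) = 77.000.
The smallest integer exceeding 77.000 is 78.

k = 78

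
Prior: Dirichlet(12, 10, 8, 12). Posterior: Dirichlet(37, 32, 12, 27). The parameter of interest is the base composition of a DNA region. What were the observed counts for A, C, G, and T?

counts (25, 22, 4, 15)

For a Dirichlet(α) prior with multinomial counts c, the posterior is Dirichlet(α + c) componentwise.
Counts are posterior − prior componentwise: 37−12=25, 32−10=22, 12−8=4, 27−12=15.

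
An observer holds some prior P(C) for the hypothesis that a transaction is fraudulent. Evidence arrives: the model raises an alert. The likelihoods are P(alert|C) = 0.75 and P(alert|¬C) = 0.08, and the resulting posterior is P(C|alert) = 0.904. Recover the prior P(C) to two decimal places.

Bayes' rule in odds form gives O(C|E) = O(C)·[P(E|C)/P(E|¬C)], hence O(C) = O(C|E)/LR.
Posterior odds = 0.904/(1−0.904) = 9.4167. LR = 0.75/0.08 = 9.3750.
Prior odds = 9.4167/9.3750 = 1.0044, so P(C) = 1.0044/(1+1.0044) ≈ 0.50.

P(C) = 0.50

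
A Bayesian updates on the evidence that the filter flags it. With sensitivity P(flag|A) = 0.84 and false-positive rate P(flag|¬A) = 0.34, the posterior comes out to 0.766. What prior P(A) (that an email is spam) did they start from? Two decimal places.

P(A) = 0.57

In odds form, posterior odds = prior odds × likelihood ratio, so prior odds = posterior odds ÷ LR.
Posterior odds = 0.766/(1−0.766) = 3.2735. LR = 0.84/0.34 = 2.4706.
Prior odds = 3.2735/2.4706 = 1.3250, so P(A) = 1.3250/(1+1.3250) ≈ 0.57.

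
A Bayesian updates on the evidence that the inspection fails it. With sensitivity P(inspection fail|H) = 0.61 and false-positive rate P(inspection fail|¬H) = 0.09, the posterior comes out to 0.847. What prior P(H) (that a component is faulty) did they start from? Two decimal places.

P(H) = 0.45

Bayes' rule in odds form gives O(H|E) = O(H)·[P(E|H)/P(E|¬H)], hence O(H) = O(H|E)/LR.
Posterior odds = 0.847/(1−0.847) = 5.5359. LR = 0.61/0.09 = 6.7778.
Prior odds = 5.5359/6.7778 = 0.8168, so P(H) = 0.8168/(1+0.8168) ≈ 0.45.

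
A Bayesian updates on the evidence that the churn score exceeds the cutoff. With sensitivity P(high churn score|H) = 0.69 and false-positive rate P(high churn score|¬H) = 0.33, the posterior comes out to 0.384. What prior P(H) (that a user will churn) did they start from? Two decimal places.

P(H) = 0.23

Bayes' rule in odds form gives O(H|E) = O(H)·[P(E|H)/P(E|¬H)], hence O(H) = O(H|E)/LR.
Posterior odds = 0.384/(1−0.384) = 0.6234. LR = 0.69/0.33 = 2.0909.
Prior odds = 0.6234/2.0909 = 0.2981, so P(H) = 0.2981/(1+0.2981) ≈ 0.23.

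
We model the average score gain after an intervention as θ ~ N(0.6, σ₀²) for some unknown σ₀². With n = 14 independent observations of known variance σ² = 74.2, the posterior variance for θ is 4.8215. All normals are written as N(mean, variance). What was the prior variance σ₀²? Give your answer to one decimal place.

Posterior precision equals prior precision plus data precision: 1/σ_n² = 1/σ₀² + n/σ².
So 1/σ₀² = 1/4.8215 − 14/74.2 = 0.207404 − 0.188679 = 0.018725.
Hence σ₀² = 1/0.018725 ≈ 53.4.

σ₀² = 53.4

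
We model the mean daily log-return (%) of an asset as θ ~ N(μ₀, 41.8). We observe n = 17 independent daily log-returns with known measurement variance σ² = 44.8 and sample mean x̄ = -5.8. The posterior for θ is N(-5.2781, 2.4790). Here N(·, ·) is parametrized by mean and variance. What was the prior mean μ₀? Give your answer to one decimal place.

μ₀ = 3.0

The posterior mean is a precision-weighted average: μ_n = (τ₀μ₀ + τ_data·x̄)/(τ₀+τ_data), with τ₀=1/σ₀² and τ_data=n/σ².
Here τ₀ = 1/41.8 = 0.023923 and τ_data = 17/44.8 = 0.379464, so τ_n = 0.403387.
Rearranging for μ₀: μ₀ = (μ_n·τ_n − τ_data·x̄)/τ₀ = (-5.2781·0.403387 − 0.379464·-5.8) / 0.023923 = 0.071774/0.023923 ≈ 3.0.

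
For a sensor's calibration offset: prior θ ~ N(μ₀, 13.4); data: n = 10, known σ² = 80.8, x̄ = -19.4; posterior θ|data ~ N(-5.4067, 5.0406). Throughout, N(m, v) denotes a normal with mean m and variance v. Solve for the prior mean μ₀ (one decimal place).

The posterior mean is a precision-weighted average: μ_n = (τ₀μ₀ + τ_data·x̄)/(τ₀+τ_data), with τ₀=1/σ₀² and τ_data=n/σ².
Here τ₀ = 1/13.4 = 0.074627 and τ_data = 10/80.8 = 0.123762, so τ_n = 0.198389.
Rearranging for μ₀: μ₀ = (μ_n·τ_n − τ_data·x̄)/τ₀ = (-5.4067·0.198389 − 0.123762·-19.4) / 0.074627 = 1.328353/0.074627 ≈ 17.8.

μ₀ = 17.8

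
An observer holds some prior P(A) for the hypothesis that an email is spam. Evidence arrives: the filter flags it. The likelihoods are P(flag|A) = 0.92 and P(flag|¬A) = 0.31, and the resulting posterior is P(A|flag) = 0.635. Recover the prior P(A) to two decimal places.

Bayes' rule in odds form gives O(A|E) = O(A)·[P(E|A)/P(E|¬A)], hence O(A) = O(A|E)/LR.
Posterior odds = 0.635/(1−0.635) = 1.7397. LR = 0.92/0.31 = 2.9677.
Prior odds = 1.7397/2.9677 = 0.5862, so P(A) = 0.5862/(1+0.5862) ≈ 0.37.

P(A) = 0.37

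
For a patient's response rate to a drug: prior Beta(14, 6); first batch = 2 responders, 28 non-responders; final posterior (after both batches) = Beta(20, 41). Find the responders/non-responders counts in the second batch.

4 responders and 7 non-responders

Sequential conjugate updates are equivalent to a single update on the pooled data, so total successes = posterior α − prior α and total failures = posterior β − prior β.
Total across both batches: 20−14=6 responders, 41−6=35 non-responders.
Subtract the first batch: 6−2=4 responders and 35−28=7 non-responders.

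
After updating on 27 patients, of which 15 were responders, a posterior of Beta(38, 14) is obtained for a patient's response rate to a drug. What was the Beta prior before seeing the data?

Beta is conjugate to the binomial likelihood: posterior = Beta(a+s, b+f).
So a = 38 − 15 = 23 and b = 14 − 12 = 2.

Beta(23, 2)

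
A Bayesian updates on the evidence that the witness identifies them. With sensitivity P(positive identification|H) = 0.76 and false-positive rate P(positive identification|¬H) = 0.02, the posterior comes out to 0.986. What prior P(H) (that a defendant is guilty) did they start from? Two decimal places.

P(H) = 0.65

Bayes' rule in odds form gives O(H|E) = O(H)·[P(E|H)/P(E|¬H)], hence O(H) = O(H|E)/LR.
Posterior odds = 0.986/(1−0.986) = 70.4286. LR = 0.76/0.02 = 38.0000.
Prior odds = 70.4286/38.0000 = 1.8534, so P(H) = 1.8534/(1+1.8534) ≈ 0.65.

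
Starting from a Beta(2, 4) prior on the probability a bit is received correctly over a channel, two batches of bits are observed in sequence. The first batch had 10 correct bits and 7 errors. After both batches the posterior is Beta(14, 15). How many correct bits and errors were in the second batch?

Because Beta–binomial updating is additive in the counts, the combined data contributed (α_post−α_prior, β_post−β_prior) successes and failures.
Total across both batches: 14−2=12 correct bits, 15−4=11 errors.
Subtract the first batch: 12−10=2 correct bits and 11−7=4 errors.

2 correct bits and 4 errors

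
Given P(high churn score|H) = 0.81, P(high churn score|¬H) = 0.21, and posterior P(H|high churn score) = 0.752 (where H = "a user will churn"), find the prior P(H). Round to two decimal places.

Bayes' rule in odds form gives O(H|E) = O(H)·[P(E|H)/P(E|¬H)], hence O(H) = O(H|E)/LR.
Posterior odds = 0.752/(1−0.752) = 3.0323. LR = 0.81/0.21 = 3.8571.
Prior odds = 3.0323/3.8571 = 0.7862, so P(H) = 0.7862/(1+0.7862) ≈ 0.44.

P(H) = 0.44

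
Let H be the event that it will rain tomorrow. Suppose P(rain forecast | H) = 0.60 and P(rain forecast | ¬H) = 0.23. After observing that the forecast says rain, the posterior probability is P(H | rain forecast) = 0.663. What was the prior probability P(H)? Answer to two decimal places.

Bayes' rule in odds form gives O(H|E) = O(H)·[P(E|H)/P(E|¬H)], hence O(H) = O(H|E)/LR.
Posterior odds = 0.663/(1−0.663) = 1.9674. LR = 0.60/0.23 = 2.6087.
Prior odds = 1.9674/2.6087 = 0.7542, so P(H) = 0.7542/(1+0.7542) ≈ 0.43.

P(H) = 0.43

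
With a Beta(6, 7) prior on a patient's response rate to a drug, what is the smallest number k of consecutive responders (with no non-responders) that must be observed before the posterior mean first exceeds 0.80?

k = 23

After k responders and 0 non-responders the posterior is Beta(6+k, 7), with mean (6+k)/(6+7+k).
Set (6+k)/(13+k) > 0.80 and solve: k > (0.80·13 − 6)/(1 − 0.80) = 22.000.
The smallest integer exceeding 22.000 is 23, and checking k=23: (29)/(36) = 0.8056 > 0.80.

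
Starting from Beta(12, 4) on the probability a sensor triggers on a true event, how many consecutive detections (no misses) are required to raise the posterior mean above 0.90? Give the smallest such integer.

k = 25

After k detections and 0 misses the posterior is Beta(12+k, 4), with mean (12+k)/(12+4+k).
Set (12+k)/(16+k) > 0.90 and solve: k > (0.90·16 − 12)/(1 − 0.90) = 24.000.
The smallest integer exceeding 24.000 is 25, and checking k=25: (37)/(41) = 0.9024 > 0.90.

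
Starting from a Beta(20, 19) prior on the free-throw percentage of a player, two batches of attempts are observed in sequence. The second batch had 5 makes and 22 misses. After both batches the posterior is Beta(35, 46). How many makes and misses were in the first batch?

Sequential conjugate updates are equivalent to a single update on the pooled data, so total successes = posterior α − prior α and total failures = posterior β − prior β.
Total across both batches: 35−20=15 makes, 46−19=27 misses.
Subtract the second batch: 15−5=10 makes and 27−22=5 misses.

10 makes and 5 misses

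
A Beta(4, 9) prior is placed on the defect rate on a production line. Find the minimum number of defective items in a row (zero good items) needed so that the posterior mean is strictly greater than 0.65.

After k defective items and 0 good items the posterior is Beta(4+k, 9), with mean (4+k)/(4+9+k).
Set (4+k)/(13+k) > 0.65 and solve: k > (0.65·13 − 4)/(1 − 0.65) = 12.714.
The smallest integer exceeding 12.714 is 13.

k = 13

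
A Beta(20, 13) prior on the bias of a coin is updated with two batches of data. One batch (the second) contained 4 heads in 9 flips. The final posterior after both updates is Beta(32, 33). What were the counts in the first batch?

8 heads and 15 tails

Sequential conjugate updates are equivalent to a single update on the pooled data, so total successes = posterior α − prior α and total failures = posterior β − prior β.
Total across both batches: 32−20=12 heads, 33−13=20 tails.
Subtract the second batch: 12−4=8 heads and 20−5=15 tails.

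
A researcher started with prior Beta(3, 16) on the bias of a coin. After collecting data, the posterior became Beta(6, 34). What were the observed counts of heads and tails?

Under Beta–binomial conjugacy the posterior parameters are (a+s, b+f).
Match parameters: s=6−3=3, f=34−16=18.

3 heads and 18 tails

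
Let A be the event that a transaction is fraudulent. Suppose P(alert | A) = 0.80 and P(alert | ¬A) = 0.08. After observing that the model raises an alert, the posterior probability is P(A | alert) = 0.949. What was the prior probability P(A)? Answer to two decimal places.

Bayes' rule in odds form gives O(A|E) = O(A)·[P(E|A)/P(E|¬A)], hence O(A) = O(A|E)/LR.
Posterior odds = 0.949/(1−0.949) = 18.6078. LR = 0.80/0.08 = 10.0000.
Prior odds = 18.6078/10.0000 = 1.8608, so P(A) = 1.8608/(1+1.8608) ≈ 0.65.

P(A) = 0.65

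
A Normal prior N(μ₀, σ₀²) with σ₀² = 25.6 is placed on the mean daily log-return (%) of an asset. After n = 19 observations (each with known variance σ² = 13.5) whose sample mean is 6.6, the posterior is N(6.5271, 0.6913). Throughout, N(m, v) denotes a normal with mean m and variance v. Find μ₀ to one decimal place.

The posterior mean is a precision-weighted average: μ_n = (τ₀μ₀ + τ_data·x̄)/(τ₀+τ_data), with τ₀=1/σ₀² and τ_data=n/σ².
Here τ₀ = 1/25.6 = 0.039062 and τ_data = 19/13.5 = 1.407407, so τ_n = 1.446469.
Rearranging for μ₀: μ₀ = (μ_n·τ_n − τ_data·x̄)/τ₀ = (6.5271·1.446469 − 1.407407·6.6) / 0.039062 = 0.152362/0.039062 ≈ 3.9.

μ₀ = 3.9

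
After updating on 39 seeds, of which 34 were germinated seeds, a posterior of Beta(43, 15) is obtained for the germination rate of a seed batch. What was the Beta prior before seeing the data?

Beta(9, 10)

A Beta(α, β) prior with s successes and f failures in binomial data gives a Beta(α+s, β+f) posterior.
Subtract the data counts: 43−34=9, 15−5=10.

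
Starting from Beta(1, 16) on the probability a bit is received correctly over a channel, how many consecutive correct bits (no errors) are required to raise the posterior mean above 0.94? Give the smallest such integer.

k = 250

After k correct bits and 0 errors the posterior is Beta(1+k, 16), with mean (1+k)/(1+16+k).
Set (1+k)/(17+k) > 0.94 and solve: k > (0.94·17 − 1)/(1 − 0.94) = 249.667.
The smallest integer exceeding 249.667 is 250, and checking k=250: (251)/(267) = 0.9401 > 0.94.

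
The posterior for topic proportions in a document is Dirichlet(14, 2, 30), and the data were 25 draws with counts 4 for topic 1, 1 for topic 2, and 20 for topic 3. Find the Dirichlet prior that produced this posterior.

For a Dirichlet(α) prior with multinomial counts c, the posterior is Dirichlet(α + c) componentwise.
Subtract each count from the matching posterior parameter: 14−4=10, 2−1=1, 30−20=10.

Dirichlet(10, 1, 10)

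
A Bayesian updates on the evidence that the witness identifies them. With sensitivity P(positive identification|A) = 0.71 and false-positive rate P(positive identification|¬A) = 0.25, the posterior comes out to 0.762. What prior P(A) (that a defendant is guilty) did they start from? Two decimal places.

P(A) = 0.53

Bayes' rule in odds form gives O(A|E) = O(A)·[P(E|A)/P(E|¬A)], hence O(A) = O(A|E)/LR.
Posterior odds = 0.762/(1−0.762) = 3.2017. LR = 0.71/0.25 = 2.8400.
Prior odds = 3.2017/2.8400 = 1.1274, so P(A) = 1.1274/(1+1.1274) ≈ 0.53.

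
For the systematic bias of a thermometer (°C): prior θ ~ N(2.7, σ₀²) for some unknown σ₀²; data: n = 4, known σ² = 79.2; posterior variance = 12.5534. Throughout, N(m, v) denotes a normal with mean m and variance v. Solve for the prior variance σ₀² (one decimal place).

σ₀² = 34.3

Posterior precision equals prior precision plus data precision: 1/σ_n² = 1/σ₀² + n/σ².
So 1/σ₀² = 1/12.5534 − 4/79.2 = 0.079660 − 0.050505 = 0.029155.
Hence σ₀² = 1/0.029155 ≈ 34.3.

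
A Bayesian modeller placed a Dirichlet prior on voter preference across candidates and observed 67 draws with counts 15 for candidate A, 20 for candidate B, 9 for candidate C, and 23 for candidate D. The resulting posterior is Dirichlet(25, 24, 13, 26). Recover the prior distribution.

Dirichlet(10, 4, 4, 3)

For a Dirichlet(α) prior with multinomial counts c, the posterior is Dirichlet(α + c) componentwise.
Subtract each count from the matching posterior parameter: 25−15=10, 24−20=4, 13−9=4, 26−23=3.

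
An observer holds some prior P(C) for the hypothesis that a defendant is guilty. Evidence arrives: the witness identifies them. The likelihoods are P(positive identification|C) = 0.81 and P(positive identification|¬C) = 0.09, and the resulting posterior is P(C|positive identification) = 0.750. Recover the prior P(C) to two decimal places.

Bayes' rule in odds form gives O(C|E) = O(C)·[P(E|C)/P(E|¬C)], hence O(C) = O(C|E)/LR.
Posterior odds = 0.750/(1−0.750) = 3.0000. LR = 0.81/0.09 = 9.0000.
Prior odds = 3.0000/9.0000 = 0.3333, so P(C) = 0.3333/(1+0.3333) ≈ 0.25.

P(C) = 0.25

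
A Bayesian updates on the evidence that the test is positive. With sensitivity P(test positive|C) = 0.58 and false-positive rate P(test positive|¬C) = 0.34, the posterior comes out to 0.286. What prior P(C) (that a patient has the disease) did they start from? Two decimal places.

Bayes' rule in odds form gives O(C|E) = O(C)·[P(E|C)/P(E|¬C)], hence O(C) = O(C|E)/LR.
Posterior odds = 0.286/(1−0.286) = 0.4006. LR = 0.58/0.34 = 1.7059.
Prior odds = 0.4006/1.7059 = 0.2348, so P(C) = 0.2348/(1+0.2348) ≈ 0.19.

P(C) = 0.19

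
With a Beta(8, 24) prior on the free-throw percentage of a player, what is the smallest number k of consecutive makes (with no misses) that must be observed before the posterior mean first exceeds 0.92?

k = 269

After k makes and 0 misses the posterior is Beta(8+k, 24), with mean (8+k)/(8+24+k).
Set (8+k)/(32+k) > 0.92 and solve: k > (0.92·32 − 8)/(1 − 0.92) = 268.000.
The smallest integer exceeding 268.000 is 269, and checking k=269: (277)/(301) = 0.9203 > 0.92.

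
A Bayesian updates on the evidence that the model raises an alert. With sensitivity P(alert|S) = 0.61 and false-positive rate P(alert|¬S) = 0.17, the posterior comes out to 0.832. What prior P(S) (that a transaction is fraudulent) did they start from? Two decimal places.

Bayes' rule in odds form gives O(S|E) = O(S)·[P(E|S)/P(E|¬S)], hence O(S) = O(S|E)/LR.
Posterior odds = 0.832/(1−0.832) = 4.9524. LR = 0.61/0.17 = 3.5882.
Prior odds = 4.9524/3.5882 = 1.3802, so P(S) = 1.3802/(1+1.3802) ≈ 0.58.

P(S) = 0.58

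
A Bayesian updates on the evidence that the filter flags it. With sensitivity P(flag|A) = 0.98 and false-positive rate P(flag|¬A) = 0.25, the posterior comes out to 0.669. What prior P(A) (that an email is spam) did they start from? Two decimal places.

P(A) = 0.34

In odds form, posterior odds = prior odds × likelihood ratio, so prior odds = posterior odds ÷ LR.
Posterior odds = 0.669/(1−0.669) = 2.0211. LR = 0.98/0.25 = 3.9200.
Prior odds = 2.0211/3.9200 = 0.5156, so P(A) = 0.5156/(1+0.5156) ≈ 0.34.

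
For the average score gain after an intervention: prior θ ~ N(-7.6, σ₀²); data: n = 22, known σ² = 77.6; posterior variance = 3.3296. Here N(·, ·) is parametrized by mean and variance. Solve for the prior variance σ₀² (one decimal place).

For the Normal–Normal model with known σ², precisions add: τ_n = τ₀ + n/σ².
So 1/σ₀² = 1/3.3296 − 22/77.6 = 0.300336 − 0.283505 = 0.016831.
Hence σ₀² = 1/0.016831 ≈ 59.4.

σ₀² = 59.4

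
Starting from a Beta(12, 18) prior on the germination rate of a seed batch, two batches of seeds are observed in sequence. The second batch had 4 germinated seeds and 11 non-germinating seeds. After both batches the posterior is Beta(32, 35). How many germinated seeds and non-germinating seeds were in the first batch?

Because Beta–binomial updating is additive in the counts, the combined data contributed (α_post−α_prior, β_post−β_prior) successes and failures.
Total across both batches: 32−12=20 germinated seeds, 35−18=17 non-germinating seeds.
Subtract the second batch: 20−4=16 germinated seeds and 17−11=6 non-germinating seeds.

16 germinated seeds and 6 non-germinating seeds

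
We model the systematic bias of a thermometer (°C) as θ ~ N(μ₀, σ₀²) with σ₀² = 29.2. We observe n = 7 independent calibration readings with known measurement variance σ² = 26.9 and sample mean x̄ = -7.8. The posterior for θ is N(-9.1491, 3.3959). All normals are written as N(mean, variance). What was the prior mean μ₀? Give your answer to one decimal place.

With known observation variance, the Normal–Normal posterior has precision τ_n = τ₀ + n/σ² and mean μ_n = (τ₀μ₀ + (n/σ²)x̄)/τ_n.
Here τ₀ = 1/29.2 = 0.034247 and τ_data = 7/26.9 = 0.260223, so τ_n = 0.294470.
Rearranging for μ₀: μ₀ = (μ_n·τ_n − τ_data·x̄)/τ₀ = (-9.1491·0.294470 − 0.260223·-7.8) / 0.034247 = -0.664396/0.034247 ≈ -19.4.

μ₀ = -19.4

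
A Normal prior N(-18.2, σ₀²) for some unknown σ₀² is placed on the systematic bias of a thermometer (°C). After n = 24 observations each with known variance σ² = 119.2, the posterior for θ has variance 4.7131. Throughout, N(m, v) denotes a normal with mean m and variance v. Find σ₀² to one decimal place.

σ₀² = 92.3

For the Normal–Normal model with known σ², precisions add: τ_n = τ₀ + n/σ².
So 1/σ₀² = 1/4.7131 − 24/119.2 = 0.212175 − 0.201342 = 0.010833.
Hence σ₀² = 1/0.010833 ≈ 92.3.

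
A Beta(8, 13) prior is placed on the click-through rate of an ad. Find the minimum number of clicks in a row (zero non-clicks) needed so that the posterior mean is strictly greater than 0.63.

k = 15

After k clicks and 0 non-clicks the posterior is Beta(8+k, 13), with mean (8+k)/(8+13+k).
Set (8+k)/(21+k) > 0.63 and solve: k > (0.63·21 − 8)/(1 − 0.63) = 14.135.
The smallest integer exceeding 14.135 is 15.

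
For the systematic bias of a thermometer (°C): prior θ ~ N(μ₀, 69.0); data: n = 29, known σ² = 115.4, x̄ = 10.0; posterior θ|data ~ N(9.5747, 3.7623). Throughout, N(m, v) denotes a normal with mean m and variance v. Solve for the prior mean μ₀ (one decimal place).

μ₀ = 2.2

The posterior mean is a precision-weighted average: μ_n = (τ₀μ₀ + τ_data·x̄)/(τ₀+τ_data), with τ₀=1/σ₀² and τ_data=n/σ².
Here τ₀ = 1/69.0 = 0.014493 and τ_data = 29/115.4 = 0.251300, so τ_n = 0.265793.
Rearranging for μ₀: μ₀ = (μ_n·τ_n − τ_data·x̄)/τ₀ = (9.5747·0.265793 − 0.251300·10.0) / 0.014493 = 0.031888/0.014493 ≈ 2.2.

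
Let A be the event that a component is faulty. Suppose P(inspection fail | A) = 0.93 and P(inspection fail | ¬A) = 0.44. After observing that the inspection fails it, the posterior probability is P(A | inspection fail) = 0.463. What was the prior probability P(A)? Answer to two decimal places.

Bayes' rule in odds form gives O(A|E) = O(A)·[P(E|A)/P(E|¬A)], hence O(A) = O(A|E)/LR.
Posterior odds = 0.463/(1−0.463) = 0.8622. LR = 0.93/0.44 = 2.1136.
Prior odds = 0.8622/2.1136 = 0.4079, so P(A) = 0.4079/(1+0.4079) ≈ 0.29.

P(A) = 0.29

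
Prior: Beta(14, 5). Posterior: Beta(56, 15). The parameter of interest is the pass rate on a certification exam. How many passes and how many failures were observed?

42 passes and 10 failures

Under Beta–binomial conjugacy the posterior parameters are (a+s, b+f).
So s = 56 − 14 = 42 and f = 15 − 5 = 10.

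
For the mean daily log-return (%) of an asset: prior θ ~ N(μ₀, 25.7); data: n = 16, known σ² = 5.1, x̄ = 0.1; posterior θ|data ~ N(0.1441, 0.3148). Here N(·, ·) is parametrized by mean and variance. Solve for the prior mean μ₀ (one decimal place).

With known observation variance, the Normal–Normal posterior has precision τ_n = τ₀ + n/σ² and mean μ_n = (τ₀μ₀ + (n/σ²)x̄)/τ_n.
Here τ₀ = 1/25.7 = 0.038911 and τ_data = 16/5.1 = 3.137255, so τ_n = 3.176166.
Rearranging for μ₀: μ₀ = (μ_n·τ_n − τ_data·x̄)/τ₀ = (0.1441·3.176166 − 3.137255·0.1) / 0.038911 = 0.143960/0.038911 ≈ 3.7.

μ₀ = 3.7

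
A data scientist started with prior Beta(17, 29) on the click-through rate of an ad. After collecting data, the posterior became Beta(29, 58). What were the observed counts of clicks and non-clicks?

A Beta(a, b) prior with s successes and f failures in binomial data gives a Beta(a+s, b+f) posterior.
Match parameters: s=29−17=12, f=58−29=29.

12 clicks and 29 non-clicks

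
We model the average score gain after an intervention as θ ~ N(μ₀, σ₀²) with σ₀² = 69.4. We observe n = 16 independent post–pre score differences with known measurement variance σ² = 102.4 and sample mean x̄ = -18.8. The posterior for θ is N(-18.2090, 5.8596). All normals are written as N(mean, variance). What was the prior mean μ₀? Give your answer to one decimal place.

μ₀ = -11.8

The posterior mean is a precision-weighted average: μ_n = (τ₀μ₀ + τ_data·x̄)/(τ₀+τ_data), with τ₀=1/σ₀² and τ_data=n/σ².
Here τ₀ = 1/69.4 = 0.014409 and τ_data = 16/102.4 = 0.156250, so τ_n = 0.170659.
Rearranging for μ₀: μ₀ = (μ_n·τ_n − τ_data·x̄)/τ₀ = (-18.2090·0.170659 − 0.156250·-18.8) / 0.014409 = -0.170030/0.014409 ≈ -11.8.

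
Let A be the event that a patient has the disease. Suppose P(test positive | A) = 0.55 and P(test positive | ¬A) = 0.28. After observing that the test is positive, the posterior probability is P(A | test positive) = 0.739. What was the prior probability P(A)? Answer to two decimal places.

P(A) = 0.59

In odds form, posterior odds = prior odds × likelihood ratio, so prior odds = posterior odds ÷ LR.
Posterior odds = 0.739/(1−0.739) = 2.8314. LR = 0.55/0.28 = 1.9643.
Prior odds = 2.8314/1.9643 = 1.4414, so P(A) = 1.4414/(1+1.4414) ≈ 0.59.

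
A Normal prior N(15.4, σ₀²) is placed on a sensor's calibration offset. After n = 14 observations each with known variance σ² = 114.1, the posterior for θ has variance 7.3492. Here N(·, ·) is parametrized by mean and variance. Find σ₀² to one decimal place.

Posterior precision equals prior precision plus data precision: 1/σ_n² = 1/σ₀² + n/σ².
So 1/σ₀² = 1/7.3492 − 14/114.1 = 0.136069 − 0.122699 = 0.013370.
Hence σ₀² = 1/0.013370 ≈ 74.8.

σ₀² = 74.8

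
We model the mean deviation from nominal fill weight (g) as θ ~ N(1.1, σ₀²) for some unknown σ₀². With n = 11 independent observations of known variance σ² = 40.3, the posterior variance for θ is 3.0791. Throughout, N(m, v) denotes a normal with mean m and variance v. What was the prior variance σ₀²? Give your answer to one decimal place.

Posterior precision equals prior precision plus data precision: 1/σ_n² = 1/σ₀² + n/σ².
So 1/σ₀² = 1/3.0791 − 11/40.3 = 0.324770 − 0.272953 = 0.051817.
Hence σ₀² = 1/0.051817 ≈ 19.3.

σ₀² = 19.3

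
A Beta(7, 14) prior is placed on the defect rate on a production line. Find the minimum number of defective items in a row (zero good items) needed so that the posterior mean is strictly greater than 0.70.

k = 26

After k defective items and 0 good items the posterior is Beta(7+k, 14), with mean (7+k)/(7+14+k).
Set (7+k)/(21+k) > 0.70 and solve: k > (0.70·21 − 7)/(1 − 0.70) = 25.667.
The smallest integer exceeding 25.667 is 26.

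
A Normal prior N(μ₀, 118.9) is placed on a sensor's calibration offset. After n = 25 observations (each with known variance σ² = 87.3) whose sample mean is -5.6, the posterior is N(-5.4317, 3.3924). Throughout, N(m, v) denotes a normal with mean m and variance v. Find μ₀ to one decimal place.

With known observation variance, the Normal–Normal posterior has precision τ_n = τ₀ + n/σ² and mean μ_n = (τ₀μ₀ + (n/σ²)x̄)/τ_n.
Here τ₀ = 1/118.9 = 0.008410 and τ_data = 25/87.3 = 0.286369, so τ_n = 0.294779.
Rearranging for μ₀: μ₀ = (μ_n·τ_n − τ_data·x̄)/τ₀ = (-5.4317·0.294779 − 0.286369·-5.6) / 0.008410 = 0.002515/0.008410 ≈ 0.3.

μ₀ = 0.3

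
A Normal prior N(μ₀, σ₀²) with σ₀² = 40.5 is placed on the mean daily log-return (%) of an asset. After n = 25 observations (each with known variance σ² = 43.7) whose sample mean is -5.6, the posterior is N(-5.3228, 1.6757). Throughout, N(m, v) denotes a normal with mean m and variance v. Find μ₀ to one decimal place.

With known observation variance, the Normal–Normal posterior has precision τ_n = τ₀ + n/σ² and mean μ_n = (τ₀μ₀ + (n/σ²)x̄)/τ_n.
Here τ₀ = 1/40.5 = 0.024691 and τ_data = 25/43.7 = 0.572082, so τ_n = 0.596773.
Rearranging for μ₀: μ₀ = (μ_n·τ_n − τ_data·x̄)/τ₀ = (-5.3228·0.596773 − 0.572082·-5.6) / 0.024691 = 0.027156/0.024691 ≈ 1.1.

μ₀ = 1.1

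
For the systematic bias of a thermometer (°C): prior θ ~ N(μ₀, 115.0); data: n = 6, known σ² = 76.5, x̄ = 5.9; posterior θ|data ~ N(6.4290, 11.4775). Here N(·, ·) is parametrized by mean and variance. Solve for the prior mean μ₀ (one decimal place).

μ₀ = 11.2

With known observation variance, the Normal–Normal posterior has precision τ_n = τ₀ + n/σ² and mean μ_n = (τ₀μ₀ + (n/σ²)x̄)/τ_n.
Here τ₀ = 1/115.0 = 0.008696 and τ_data = 6/76.5 = 0.078431, so τ_n = 0.087127.
Rearranging for μ₀: μ₀ = (μ_n·τ_n − τ_data·x̄)/τ₀ = (6.4290·0.087127 − 0.078431·5.9) / 0.008696 = 0.097397/0.008696 ≈ 11.2.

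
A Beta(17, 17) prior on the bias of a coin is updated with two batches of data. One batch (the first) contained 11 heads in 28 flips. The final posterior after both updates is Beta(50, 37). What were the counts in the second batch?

22 heads and 3 tails

Sequential conjugate updates are equivalent to a single update on the pooled data, so total successes = posterior α − prior α and total failures = posterior β − prior β.
Total across both batches: 50−17=33 heads, 37−17=20 tails.
Subtract the first batch: 33−11=22 heads and 20−17=3 tails.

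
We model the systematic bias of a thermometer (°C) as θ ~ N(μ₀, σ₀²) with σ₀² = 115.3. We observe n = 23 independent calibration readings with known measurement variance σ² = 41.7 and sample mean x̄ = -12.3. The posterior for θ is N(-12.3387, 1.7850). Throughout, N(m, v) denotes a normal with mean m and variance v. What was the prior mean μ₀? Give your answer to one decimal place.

The posterior mean is a precision-weighted average: μ_n = (τ₀μ₀ + τ_data·x̄)/(τ₀+τ_data), with τ₀=1/σ₀² and τ_data=n/σ².
Here τ₀ = 1/115.3 = 0.008673 and τ_data = 23/41.7 = 0.551559, so τ_n = 0.560232.
Rearranging for μ₀: μ₀ = (μ_n·τ_n − τ_data·x̄)/τ₀ = (-12.3387·0.560232 − 0.551559·-12.3) / 0.008673 = -0.128359/0.008673 ≈ -14.8.

μ₀ = -14.8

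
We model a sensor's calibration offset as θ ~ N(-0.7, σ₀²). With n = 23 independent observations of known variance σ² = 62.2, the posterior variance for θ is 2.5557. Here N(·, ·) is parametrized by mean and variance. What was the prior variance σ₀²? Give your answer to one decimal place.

For the Normal–Normal model with known σ², precisions add: τ_n = τ₀ + n/σ².
So 1/σ₀² = 1/2.5557 − 23/62.2 = 0.391282 − 0.369775 = 0.021507.
Hence σ₀² = 1/0.021507 ≈ 46.5.

σ₀² = 46.5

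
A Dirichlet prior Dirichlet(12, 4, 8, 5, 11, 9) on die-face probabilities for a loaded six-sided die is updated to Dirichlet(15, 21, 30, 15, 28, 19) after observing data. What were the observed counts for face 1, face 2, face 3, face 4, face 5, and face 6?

counts (3, 17, 22, 10, 17, 10)

For a Dirichlet(α) prior with multinomial counts c, the posterior is Dirichlet(α + c) componentwise.
Counts are posterior − prior componentwise: 15−12=3, 21−4=17, 30−8=22, 15−5=10, 28−11=17, 19−9=10.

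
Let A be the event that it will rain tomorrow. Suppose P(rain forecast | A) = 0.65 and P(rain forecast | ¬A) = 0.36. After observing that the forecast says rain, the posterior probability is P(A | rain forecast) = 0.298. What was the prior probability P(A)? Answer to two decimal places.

P(A) = 0.19

In odds form, posterior odds = prior odds × likelihood ratio, so prior odds = posterior odds ÷ LR.
Posterior odds = 0.298/(1−0.298) = 0.4245. LR = 0.65/0.36 = 1.8056.
Prior odds = 0.4245/1.8056 = 0.2351, so P(A) = 0.2351/(1+0.2351) ≈ 0.19.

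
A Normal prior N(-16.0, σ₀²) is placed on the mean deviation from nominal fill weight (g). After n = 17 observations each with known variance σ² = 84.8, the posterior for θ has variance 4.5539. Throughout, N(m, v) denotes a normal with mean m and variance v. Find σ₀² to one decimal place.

For the Normal–Normal model with known σ², precisions add: τ_n = τ₀ + n/σ².
So 1/σ₀² = 1/4.5539 − 17/84.8 = 0.219592 − 0.200472 = 0.019120.
Hence σ₀² = 1/0.019120 ≈ 52.3.

σ₀² = 52.3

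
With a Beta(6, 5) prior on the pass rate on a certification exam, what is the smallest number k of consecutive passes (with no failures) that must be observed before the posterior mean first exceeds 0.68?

k = 5

After k passes and 0 failures the posterior is Beta(6+k, 5), with mean (6+k)/(6+5+k).
Set (6+k)/(11+k) > 0.68 and solve: k > (0.68·11 − 6)/(1 − 0.68) = 4.625.
The smallest integer exceeding 4.625 is 5.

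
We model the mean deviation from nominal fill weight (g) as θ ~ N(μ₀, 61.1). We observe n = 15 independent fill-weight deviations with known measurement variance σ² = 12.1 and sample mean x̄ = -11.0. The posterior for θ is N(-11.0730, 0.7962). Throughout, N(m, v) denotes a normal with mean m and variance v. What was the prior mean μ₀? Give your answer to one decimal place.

μ₀ = -16.6

With known observation variance, the Normal–Normal posterior has precision τ_n = τ₀ + n/σ² and mean μ_n = (τ₀μ₀ + (n/σ²)x̄)/τ_n.
Here τ₀ = 1/61.1 = 0.016367 and τ_data = 15/12.1 = 1.239669, so τ_n = 1.256036.
Rearranging for μ₀: μ₀ = (μ_n·τ_n − τ_data·x̄)/τ₀ = (-11.0730·1.256036 − 1.239669·-11.0) / 0.016367 = -0.271728/0.016367 ≈ -16.6.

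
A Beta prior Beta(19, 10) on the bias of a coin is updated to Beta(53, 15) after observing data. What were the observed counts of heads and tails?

A Beta(a, b) prior with s successes and f failures in binomial data gives a Beta(a+s, b+f) posterior.
Match parameters: s=53−19=34, f=15−10=5.

34 heads and 5 tails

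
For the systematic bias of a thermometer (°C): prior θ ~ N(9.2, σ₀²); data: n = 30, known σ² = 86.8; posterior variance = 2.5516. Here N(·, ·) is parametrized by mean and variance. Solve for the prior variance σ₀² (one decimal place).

σ₀² = 21.6

For the Normal–Normal model with known σ², precisions add: τ_n = τ₀ + n/σ².
So 1/σ₀² = 1/2.5516 − 30/86.8 = 0.391911 − 0.345622 = 0.046289.
Hence σ₀² = 1/0.046289 ≈ 21.6.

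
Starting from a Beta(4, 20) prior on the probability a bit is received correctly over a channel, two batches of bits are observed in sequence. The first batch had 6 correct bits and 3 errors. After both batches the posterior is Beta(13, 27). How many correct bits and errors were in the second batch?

3 correct bits and 4 errors

Because Beta–binomial updating is additive in the counts, the combined data contributed (α_post−α_prior, β_post−β_prior) successes and failures.
Total across both batches: 13−4=9 correct bits, 27−20=7 errors.
Subtract the first batch: 9−6=3 correct bits and 7−3=4 errors.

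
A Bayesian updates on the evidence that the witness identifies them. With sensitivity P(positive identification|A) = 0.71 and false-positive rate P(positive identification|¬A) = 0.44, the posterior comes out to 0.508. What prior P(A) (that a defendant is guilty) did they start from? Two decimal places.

In odds form, posterior odds = prior odds × likelihood ratio, so prior odds = posterior odds ÷ LR.
Posterior odds = 0.508/(1−0.508) = 1.0325. LR = 0.71/0.44 = 1.6136.
Prior odds = 1.0325/1.6136 = 0.6399, so P(A) = 0.6399/(1+0.6399) ≈ 0.39.

P(A) = 0.39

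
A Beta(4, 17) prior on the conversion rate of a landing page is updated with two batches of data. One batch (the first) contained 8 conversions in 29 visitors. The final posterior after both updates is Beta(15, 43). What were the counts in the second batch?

Sequential conjugate updates are equivalent to a single update on the pooled data, so total successes = posterior α − prior α and total failures = posterior β − prior β.
Total across both batches: 15−4=11 conversions, 43−17=26 bounces.
Subtract the first batch: 11−8=3 conversions and 26−21=5 bounces.

3 conversions and 5 bounces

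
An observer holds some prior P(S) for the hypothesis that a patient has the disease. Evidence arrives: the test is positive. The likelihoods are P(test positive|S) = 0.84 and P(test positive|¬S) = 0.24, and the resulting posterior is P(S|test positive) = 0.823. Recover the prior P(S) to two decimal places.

P(S) = 0.57

In odds form, posterior odds = prior odds × likelihood ratio, so prior odds = posterior odds ÷ LR.
Posterior odds = 0.823/(1−0.823) = 4.6497. LR = 0.84/0.24 = 3.5000.
Prior odds = 4.6497/3.5000 = 1.3285, so P(S) = 1.3285/(1+1.3285) ≈ 0.57.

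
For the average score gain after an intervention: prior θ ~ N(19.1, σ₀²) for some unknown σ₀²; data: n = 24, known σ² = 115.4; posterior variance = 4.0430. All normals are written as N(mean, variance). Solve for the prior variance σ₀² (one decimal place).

For the Normal–Normal model with known σ², precisions add: τ_n = τ₀ + n/σ².
So 1/σ₀² = 1/4.0430 − 24/115.4 = 0.247341 − 0.207972 = 0.039369.
Hence σ₀² = 1/0.039369 ≈ 25.4.

σ₀² = 25.4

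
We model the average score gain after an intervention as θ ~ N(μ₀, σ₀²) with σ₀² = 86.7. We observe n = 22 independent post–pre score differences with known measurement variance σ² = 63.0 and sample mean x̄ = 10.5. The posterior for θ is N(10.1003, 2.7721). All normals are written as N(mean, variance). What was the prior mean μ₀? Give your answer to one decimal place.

With known observation variance, the Normal–Normal posterior has precision τ_n = τ₀ + n/σ² and mean μ_n = (τ₀μ₀ + (n/σ²)x̄)/τ_n.
Here τ₀ = 1/86.7 = 0.011534 and τ_data = 22/63.0 = 0.349206, so τ_n = 0.360740.
Rearranging for μ₀: μ₀ = (μ_n·τ_n − τ_data·x̄)/τ₀ = (10.1003·0.360740 − 0.349206·10.5) / 0.011534 = -0.023081/0.011534 ≈ -2.0.

μ₀ = -2.0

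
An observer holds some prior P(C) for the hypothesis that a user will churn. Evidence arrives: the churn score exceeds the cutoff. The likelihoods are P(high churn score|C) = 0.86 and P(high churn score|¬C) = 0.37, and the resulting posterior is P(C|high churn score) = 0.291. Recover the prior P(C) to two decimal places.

Bayes' rule in odds form gives O(C|E) = O(C)·[P(E|C)/P(E|¬C)], hence O(C) = O(C|E)/LR.
Posterior odds = 0.291/(1−0.291) = 0.4104. LR = 0.86/0.37 = 2.3243.
Prior odds = 0.4104/2.3243 = 0.1766, so P(C) = 0.1766/(1+0.1766) ≈ 0.15.

P(C) = 0.15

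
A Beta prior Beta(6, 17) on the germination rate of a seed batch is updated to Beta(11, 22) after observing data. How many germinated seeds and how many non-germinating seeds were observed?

A Beta(a, b) prior with s successes and f failures in binomial data gives a Beta(a+s, b+f) posterior.
Match parameters: s=11−6=5, f=22−17=5.

5 germinated seeds and 5 non-germinating seeds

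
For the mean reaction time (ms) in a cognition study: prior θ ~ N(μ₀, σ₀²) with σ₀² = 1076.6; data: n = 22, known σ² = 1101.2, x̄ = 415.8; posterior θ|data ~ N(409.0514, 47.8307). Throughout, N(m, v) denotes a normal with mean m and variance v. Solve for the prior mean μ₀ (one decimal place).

μ₀ = 263.9

The posterior mean is a precision-weighted average: μ_n = (τ₀μ₀ + τ_data·x̄)/(τ₀+τ_data), with τ₀=1/σ₀² and τ_data=n/σ².
Here τ₀ = 1/1076.6 = 0.000929 and τ_data = 22/1101.2 = 0.019978, so τ_n = 0.020907.
Rearranging for μ₀: μ₀ = (μ_n·τ_n − τ_data·x̄)/τ₀ = (409.0514·0.020907 − 0.019978·415.8) / 0.000929 = 0.245185/0.000929 ≈ 263.9.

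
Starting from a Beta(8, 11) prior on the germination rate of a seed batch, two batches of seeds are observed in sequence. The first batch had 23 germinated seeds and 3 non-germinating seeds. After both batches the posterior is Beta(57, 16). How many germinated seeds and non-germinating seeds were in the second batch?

Sequential conjugate updates are equivalent to a single update on the pooled data, so total successes = posterior α − prior α and total failures = posterior β − prior β.
Total across both batches: 57−8=49 germinated seeds, 16−11=5 non-germinating seeds.
Subtract the first batch: 49−23=26 germinated seeds and 5−3=2 non-germinating seeds.

26 germinated seeds and 2 non-germinating seeds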